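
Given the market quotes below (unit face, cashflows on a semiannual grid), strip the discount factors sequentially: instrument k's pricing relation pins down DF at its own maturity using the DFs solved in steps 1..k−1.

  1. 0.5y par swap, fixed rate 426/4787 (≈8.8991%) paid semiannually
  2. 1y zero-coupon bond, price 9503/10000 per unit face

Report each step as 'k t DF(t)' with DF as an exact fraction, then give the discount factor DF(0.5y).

step 1 [0.5y] swap r/2=213/4787: DF=(1 − 213/4787·(0))/(1+213/4787) = 4787/5000 ≈ 0.957400
step 2 [1y] zero: DF = P = 9503/10000 ≈ 0.950300

1 1/2 4787/5000
2 1 9503/10000
DF(0.5y) = 4787/5000 ≈ 0.957400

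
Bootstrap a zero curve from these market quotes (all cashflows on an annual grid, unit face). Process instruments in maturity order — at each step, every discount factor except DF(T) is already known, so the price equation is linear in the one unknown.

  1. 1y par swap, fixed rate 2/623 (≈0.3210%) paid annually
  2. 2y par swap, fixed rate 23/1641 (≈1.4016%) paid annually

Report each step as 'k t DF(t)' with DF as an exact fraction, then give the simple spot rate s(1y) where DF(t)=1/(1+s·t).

step 1 [1y] swap r/1=2/623: DF=(1 − 2/623·(0))/(1+2/623) = 623/625 ≈ 0.996800
step 2 [2y] swap r/1=23/1641: DF=(1 − 23/1641·(0.996800))/(1+23/1641) = 2431/2500 ≈ 0.972400

1 1 623/625
2 2 2431/2500
s(1y) = (1/(623/625) − 1)/(1) = 2/623 ≈ 0.3210%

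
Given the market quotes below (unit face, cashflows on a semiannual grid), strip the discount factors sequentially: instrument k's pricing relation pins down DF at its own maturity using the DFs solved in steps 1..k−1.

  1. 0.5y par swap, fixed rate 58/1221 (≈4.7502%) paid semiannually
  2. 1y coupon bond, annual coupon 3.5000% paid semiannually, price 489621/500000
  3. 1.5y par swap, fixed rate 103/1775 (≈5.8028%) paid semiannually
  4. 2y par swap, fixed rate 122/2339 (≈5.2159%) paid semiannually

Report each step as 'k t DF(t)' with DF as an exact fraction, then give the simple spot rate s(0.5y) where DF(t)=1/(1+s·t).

step 1 [0.5y] swap r/2=29/1221: DF=(1 − 29/1221·(0))/(1+29/1221) = 1221/1250 ≈ 0.976800
step 2 [1y] bond c/2=7/400: DF=(489621/500000 − 7/400·(0.976800))/(1+7/400) = 591/625 ≈ 0.945600
step 3 [1.5y] swap r/2=103/3550: DF=(1 − 103/3550·(0.976800+0.945600))/(1+103/3550) = 1147/1250 ≈ 0.917600
step 4 [2y] swap r/2=61/2339: DF=(1 − 61/2339·(0.976800+0.945600+0.917600))/(1+61/2339) = 564/625 ≈ 0.902400

1 1/2 1221/1250
2 1 591/625
3 3/2 1147/1250
4 2 564/625
s(0.5y) = (1/(1221/1250) − 1)/(1/2) = 58/1221 ≈ 4.7502%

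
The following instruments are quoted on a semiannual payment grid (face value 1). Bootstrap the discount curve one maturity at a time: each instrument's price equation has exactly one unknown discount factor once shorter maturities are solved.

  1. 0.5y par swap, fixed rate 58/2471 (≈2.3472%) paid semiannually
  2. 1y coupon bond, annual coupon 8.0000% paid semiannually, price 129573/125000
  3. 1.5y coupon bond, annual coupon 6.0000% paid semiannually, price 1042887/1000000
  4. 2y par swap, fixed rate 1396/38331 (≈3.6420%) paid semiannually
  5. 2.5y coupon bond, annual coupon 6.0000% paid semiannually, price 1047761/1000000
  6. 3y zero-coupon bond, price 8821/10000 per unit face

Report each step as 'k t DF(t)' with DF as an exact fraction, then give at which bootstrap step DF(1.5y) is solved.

step 1 [0.5y] swap r/2=29/2471: DF=(1 − 29/2471·(0))/(1+29/2471) = 2471/2500 ≈ 0.988400
step 2 [1y] bond c/2=1/25: DF=(129573/125000 − 1/25·(0.988400))/(1+1/25) = 9587/10000 ≈ 0.958700
step 3 [1.5y] bond c/2=3/100: DF=(1042887/1000000 − 3/100·(0.988400+0.958700))/(1+3/100) = 4779/5000 ≈ 0.955800
step 4 [2y] swap r/2=698/38331: DF=(1 − 698/38331·(0.988400+0.958700+0.955800))/(1+698/38331) = 4651/5000 ≈ 0.930200
step 5 [2.5y] bond c/2=3/100: DF=(1047761/1000000 − 3/100·(0.988400+0.958700+0.955800+0.930200))/(1+3/100) = 566/625 ≈ 0.905600
step 6 [3y] zero: DF = P = 8821/10000 ≈ 0.882100

1 1/2 2471/2500
2 1 9587/10000
3 3/2 4779/5000
4 2 4651/5000
5 5/2 566/625
6 3 8821/10000
DF(1.5y) is solved at step 3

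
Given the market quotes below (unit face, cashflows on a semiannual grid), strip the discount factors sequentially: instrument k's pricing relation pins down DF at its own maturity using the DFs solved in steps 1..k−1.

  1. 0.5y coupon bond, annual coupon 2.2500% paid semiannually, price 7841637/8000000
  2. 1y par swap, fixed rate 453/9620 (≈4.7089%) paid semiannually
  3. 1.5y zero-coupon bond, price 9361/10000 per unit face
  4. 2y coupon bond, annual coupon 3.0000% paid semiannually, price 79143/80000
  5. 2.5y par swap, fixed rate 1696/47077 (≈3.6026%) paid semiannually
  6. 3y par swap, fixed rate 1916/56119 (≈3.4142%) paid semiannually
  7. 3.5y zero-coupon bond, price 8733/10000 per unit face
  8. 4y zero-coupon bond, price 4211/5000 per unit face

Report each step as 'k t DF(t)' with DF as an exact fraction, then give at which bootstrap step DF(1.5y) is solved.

step 1 [0.5y] bond c/2=9/800: DF=(7841637/8000000 − 9/800·(0))/(1+9/800) = 9693/10000 ≈ 0.969300
step 2 [1y] swap r/2=453/19240: DF=(1 − 453/19240·(0.969300))/(1+453/19240) = 9547/10000 ≈ 0.954700
step 3 [1.5y] zero: DF = P = 9361/10000 ≈ 0.936100
step 4 [2y] bond c/2=3/200: DF=(79143/80000 − 3/200·(0.969300+0.954700+0.936100))/(1+3/200) = 2331/2500 ≈ 0.932400
step 5 [2.5y] swap r/2=848/47077: DF=(1 − 848/47077·(0.969300+0.954700+0.936100+0.932400))/(1+848/47077) = 572/625 ≈ 0.915200
step 6 [3y] swap r/2=958/56119: DF=(1 − 958/56119·(0.969300+0.954700+0.936100+0.932400+0.915200))/(1+958/56119) = 4521/5000 ≈ 0.904200
step 7 [3.5y] zero: DF = P = 8733/10000 ≈ 0.873300
step 8 [4y] zero: DF = P = 4211/5000 ≈ 0.842200

1 1/2 9693/10000
2 1 9547/10000
3 3/2 9361/10000
4 2 2331/2500
5 5/2 572/625
6 3 4521/5000
7 7/2 8733/10000
8 4 4211/5000
DF(1.5y) is solved at step 3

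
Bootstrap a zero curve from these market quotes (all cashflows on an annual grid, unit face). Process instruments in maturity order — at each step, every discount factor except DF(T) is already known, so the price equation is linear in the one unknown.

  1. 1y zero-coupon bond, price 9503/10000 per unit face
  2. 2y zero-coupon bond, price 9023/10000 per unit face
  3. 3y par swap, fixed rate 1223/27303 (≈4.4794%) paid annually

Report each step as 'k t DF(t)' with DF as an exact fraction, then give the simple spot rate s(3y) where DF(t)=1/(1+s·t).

1 1 9503/10000
2 2 9023/10000
3 3 8777/10000
s(3y) = (1/(8777/10000) − 1)/(3) = 1223/26331 ≈ 4.6447%

step 1 [1y] zero: DF = P = 9503/10000 ≈ 0.950300
step 2 [2y] zero: DF = P = 9023/10000 ≈ 0.902300
step 3 [3y] swap r/1=1223/27303: DF=(1 − 1223/27303·(0.950300+0.902300))/(1+1223/27303) = 8777/10000 ≈ 0.877700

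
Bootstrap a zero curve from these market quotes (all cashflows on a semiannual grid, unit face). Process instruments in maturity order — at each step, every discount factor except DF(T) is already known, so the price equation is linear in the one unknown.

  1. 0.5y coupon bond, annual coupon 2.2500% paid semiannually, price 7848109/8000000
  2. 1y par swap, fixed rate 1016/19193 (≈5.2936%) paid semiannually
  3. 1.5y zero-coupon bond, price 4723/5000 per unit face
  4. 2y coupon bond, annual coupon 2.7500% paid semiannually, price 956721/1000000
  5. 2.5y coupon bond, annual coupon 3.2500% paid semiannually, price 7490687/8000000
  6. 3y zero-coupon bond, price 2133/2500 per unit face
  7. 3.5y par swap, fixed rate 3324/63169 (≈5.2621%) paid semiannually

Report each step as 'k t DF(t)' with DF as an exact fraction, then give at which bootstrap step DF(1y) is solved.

step 1 [0.5y] bond c/2=9/800: DF=(7848109/8000000 − 9/800·(0))/(1+9/800) = 9701/10000 ≈ 0.970100
step 2 [1y] swap r/2=508/19193: DF=(1 − 508/19193·(0.970100))/(1+508/19193) = 2373/2500 ≈ 0.949200
step 3 [1.5y] zero: DF = P = 4723/5000 ≈ 0.944600
step 4 [2y] bond c/2=11/800: DF=(956721/1000000 − 11/800·(0.970100+0.949200+0.944600))/(1+11/800) = 9049/10000 ≈ 0.904900
step 5 [2.5y] bond c/2=13/800: DF=(7490687/8000000 − 13/800·(0.970100+0.949200+0.944600+0.904900))/(1+13/800) = 8611/10000 ≈ 0.861100
step 6 [3y] zero: DF = P = 2133/2500 ≈ 0.853200
step 7 [3.5y] swap r/2=1662/63169: DF=(1 − 1662/63169·(0.970100+0.949200+0.944600+0.904900+0.861100+0.853200))/(1+1662/63169) = 4169/5000 ≈ 0.833800

1 1/2 9701/10000
2 1 2373/2500
3 3/2 4723/5000
4 2 9049/10000
5 5/2 8611/10000
6 3 2133/2500
7 7/2 4169/5000
DF(1y) is solved at step 2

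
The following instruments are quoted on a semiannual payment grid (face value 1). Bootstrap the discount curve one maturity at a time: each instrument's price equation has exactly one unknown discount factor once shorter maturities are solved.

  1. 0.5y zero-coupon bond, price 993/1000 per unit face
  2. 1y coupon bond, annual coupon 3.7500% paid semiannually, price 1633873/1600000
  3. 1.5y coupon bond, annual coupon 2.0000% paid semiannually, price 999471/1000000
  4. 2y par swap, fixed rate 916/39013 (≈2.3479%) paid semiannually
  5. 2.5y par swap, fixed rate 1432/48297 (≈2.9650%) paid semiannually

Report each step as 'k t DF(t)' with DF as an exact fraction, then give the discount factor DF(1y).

1 1/2 993/1000
2 1 9841/10000
3 3/2 97/100
4 2 4771/5000
5 5/2 2321/2500
DF(1y) = 9841/10000 ≈ 0.984100

step 1 [0.5y] zero: DF = P = 993/1000 ≈ 0.993000
step 2 [1y] bond c/2=3/160: DF=(1633873/1600000 − 3/160·(0.993000))/(1+3/160) = 9841/10000 ≈ 0.984100
step 3 [1.5y] bond c/2=1/100: DF=(999471/1000000 − 1/100·(0.993000+0.984100))/(1+1/100) = 97/100 ≈ 0.970000
step 4 [2y] swap r/2=458/39013: DF=(1 − 458/39013·(0.993000+0.984100+0.970000))/(1+458/39013) = 4771/5000 ≈ 0.954200
step 5 [2.5y] swap r/2=716/48297: DF=(1 − 716/48297·(0.993000+0.984100+0.970000+0.954200))/(1+716/48297) = 2321/2500 ≈ 0.928400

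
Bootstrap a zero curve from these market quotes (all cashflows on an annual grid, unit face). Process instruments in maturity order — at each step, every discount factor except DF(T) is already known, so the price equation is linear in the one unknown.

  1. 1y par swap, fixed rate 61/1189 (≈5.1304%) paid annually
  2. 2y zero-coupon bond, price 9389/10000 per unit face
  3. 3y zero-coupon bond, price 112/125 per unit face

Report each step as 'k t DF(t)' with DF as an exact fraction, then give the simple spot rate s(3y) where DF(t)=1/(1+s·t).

step 1 [1y] swap r/1=61/1189: DF=(1 − 61/1189·(0))/(1+61/1189) = 1189/1250 ≈ 0.951200
step 2 [2y] zero: DF = P = 9389/10000 ≈ 0.938900
step 3 [3y] zero: DF = P = 112/125 ≈ 0.896000

1 1 1189/1250
2 2 9389/10000
3 3 112/125
s(3y) = (1/(112/125) − 1)/(3) = 13/336 ≈ 3.8690%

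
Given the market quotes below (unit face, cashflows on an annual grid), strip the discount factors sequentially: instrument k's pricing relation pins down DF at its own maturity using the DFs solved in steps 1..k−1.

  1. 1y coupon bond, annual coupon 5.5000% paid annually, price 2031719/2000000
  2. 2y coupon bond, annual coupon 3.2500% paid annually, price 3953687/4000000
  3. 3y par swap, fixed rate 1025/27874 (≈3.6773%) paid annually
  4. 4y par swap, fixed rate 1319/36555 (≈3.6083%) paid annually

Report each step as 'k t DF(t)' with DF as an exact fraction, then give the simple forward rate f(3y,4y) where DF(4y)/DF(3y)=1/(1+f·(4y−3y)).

1 1 9629/10000
2 2 927/1000
3 3 359/400
4 4 8681/10000
f(3y,4y) = ((359/400)/(8681/10000) − 1)/(1) = 294/8681 ≈ 3.3867%

step 1 [1y] bond c/1=11/200: DF=(2031719/2000000 − 11/200·(0))/(1+11/200) = 9629/10000 ≈ 0.962900
step 2 [2y] bond c/1=13/400: DF=(3953687/4000000 − 13/400·(0.962900))/(1+13/400) = 927/1000 ≈ 0.927000
step 3 [3y] swap r/1=1025/27874: DF=(1 − 1025/27874·(0.962900+0.927000))/(1+1025/27874) = 359/400 ≈ 0.897500
step 4 [4y] swap r/1=1319/36555: DF=(1 − 1319/36555·(0.962900+0.927000+0.897500))/(1+1319/36555) = 8681/10000 ≈ 0.868100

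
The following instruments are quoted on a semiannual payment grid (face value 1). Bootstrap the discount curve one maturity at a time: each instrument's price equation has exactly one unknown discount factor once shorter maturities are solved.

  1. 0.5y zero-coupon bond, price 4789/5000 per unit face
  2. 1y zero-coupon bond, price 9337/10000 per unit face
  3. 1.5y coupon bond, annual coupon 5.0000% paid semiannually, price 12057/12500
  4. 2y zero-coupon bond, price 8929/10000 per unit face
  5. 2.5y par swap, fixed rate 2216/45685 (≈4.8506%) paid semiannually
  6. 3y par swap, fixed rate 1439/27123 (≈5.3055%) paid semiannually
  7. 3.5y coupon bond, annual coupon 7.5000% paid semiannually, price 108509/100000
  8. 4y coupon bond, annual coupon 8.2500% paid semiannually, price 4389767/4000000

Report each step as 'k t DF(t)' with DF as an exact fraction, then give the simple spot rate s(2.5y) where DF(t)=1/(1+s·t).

1 1/2 4789/5000
2 1 9337/10000
3 3/2 8949/10000
4 2 8929/10000
5 5/2 2223/2500
6 3 8561/10000
7 7/2 4249/5000
8 4 4027/5000
s(2.5y) = (1/(2223/2500) − 1)/(5/2) = 554/11115 ≈ 4.9843%

step 1 [0.5y] zero: DF = P = 4789/5000 ≈ 0.957800
step 2 [1y] zero: DF = P = 9337/10000 ≈ 0.933700
step 3 [1.5y] bond c/2=1/40: DF=(12057/12500 − 1/40·(0.957800+0.933700))/(1+1/40) = 8949/10000 ≈ 0.894900
step 4 [2y] zero: DF = P = 8929/10000 ≈ 0.892900
step 5 [2.5y] swap r/2=1108/45685: DF=(1 − 1108/45685·(0.957800+0.933700+0.894900+0.892900))/(1+1108/45685) = 2223/2500 ≈ 0.889200
step 6 [3y] swap r/2=1439/54246: DF=(1 − 1439/54246·(0.957800+0.933700+0.894900+0.892900+0.889200))/(1+1439/54246) = 8561/10000 ≈ 0.856100
step 7 [3.5y] bond c/2=3/80: DF=(108509/100000 − 3/80·(0.957800+0.933700+0.894900+0.892900+0.889200+0.856100))/(1+3/80) = 4249/5000 ≈ 0.849800
step 8 [4y] bond c/2=33/800: DF=(4389767/4000000 − 33/800·(0.957800+0.933700+0.894900+0.892900+0.889200+0.856100+0.849800))/(1+33/800) = 4027/5000 ≈ 0.805400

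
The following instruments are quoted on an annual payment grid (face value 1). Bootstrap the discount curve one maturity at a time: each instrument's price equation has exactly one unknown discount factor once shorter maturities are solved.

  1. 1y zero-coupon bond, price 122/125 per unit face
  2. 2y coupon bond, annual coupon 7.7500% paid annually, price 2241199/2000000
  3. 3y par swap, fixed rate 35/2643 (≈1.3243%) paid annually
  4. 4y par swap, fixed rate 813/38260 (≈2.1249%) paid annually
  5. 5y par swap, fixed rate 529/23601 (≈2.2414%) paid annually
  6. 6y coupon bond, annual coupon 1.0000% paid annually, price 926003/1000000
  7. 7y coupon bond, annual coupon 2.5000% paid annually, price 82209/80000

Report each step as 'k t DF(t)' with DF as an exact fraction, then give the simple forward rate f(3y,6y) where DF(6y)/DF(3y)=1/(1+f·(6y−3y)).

step 1 [1y] zero: DF = P = 122/125 ≈ 0.976000
step 2 [2y] bond c/1=31/400: DF=(2241199/2000000 − 31/400·(0.976000))/(1+31/400) = 4849/5000 ≈ 0.969800
step 3 [3y] swap r/1=35/2643: DF=(1 − 35/2643·(0.976000+0.969800))/(1+35/2643) = 1923/2000 ≈ 0.961500
step 4 [4y] swap r/1=813/38260: DF=(1 − 813/38260·(0.976000+0.969800+0.961500))/(1+813/38260) = 9187/10000 ≈ 0.918700
step 5 [5y] swap r/1=529/23601: DF=(1 − 529/23601·(0.976000+0.969800+0.961500+0.918700))/(1+529/23601) = 4471/5000 ≈ 0.894200
step 6 [6y] bond c/1=1/100: DF=(926003/1000000 − 1/100·(0.976000+0.969800+0.961500+0.918700+0.894200))/(1+1/100) = 8701/10000 ≈ 0.870100
step 7 [7y] bond c/1=1/40: DF=(82209/80000 − 1/40·(0.976000+0.969800+0.961500+0.918700+0.894200+0.870100))/(1+1/40) = 4331/5000 ≈ 0.866200

1 1 122/125
2 2 4849/5000
3 3 1923/2000
4 4 9187/10000
5 5 4471/5000
6 6 8701/10000
7 7 4331/5000
f(3y,6y) = ((1923/2000)/(8701/10000) − 1)/(3) = 914/26103 ≈ 3.5015%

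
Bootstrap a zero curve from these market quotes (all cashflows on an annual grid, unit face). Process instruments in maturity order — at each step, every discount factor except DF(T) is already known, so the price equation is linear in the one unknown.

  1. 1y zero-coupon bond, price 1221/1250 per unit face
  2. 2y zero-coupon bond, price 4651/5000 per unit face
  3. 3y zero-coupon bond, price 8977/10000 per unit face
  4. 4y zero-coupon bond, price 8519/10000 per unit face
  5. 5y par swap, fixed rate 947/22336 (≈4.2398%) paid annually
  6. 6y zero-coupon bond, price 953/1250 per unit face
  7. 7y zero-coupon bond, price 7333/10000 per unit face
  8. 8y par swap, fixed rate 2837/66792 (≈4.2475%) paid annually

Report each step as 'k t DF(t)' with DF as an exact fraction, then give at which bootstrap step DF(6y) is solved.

step 1 [1y] zero: DF = P = 1221/1250 ≈ 0.976800
step 2 [2y] zero: DF = P = 4651/5000 ≈ 0.930200
step 3 [3y] zero: DF = P = 8977/10000 ≈ 0.897700
step 4 [4y] zero: DF = P = 8519/10000 ≈ 0.851900
step 5 [5y] swap r/1=947/22336: DF=(1 − 947/22336·(0.976800+0.930200+0.897700+0.851900))/(1+947/22336) = 4053/5000 ≈ 0.810600
step 6 [6y] zero: DF = P = 953/1250 ≈ 0.762400
step 7 [7y] zero: DF = P = 7333/10000 ≈ 0.733300
step 8 [8y] swap r/1=2837/66792: DF=(1 − 2837/66792·(0.976800+0.930200+0.897700+0.851900+0.810600+0.762400+0.733300))/(1+2837/66792) = 7163/10000 ≈ 0.716300

1 1 1221/1250
2 2 4651/5000
3 3 8977/10000
4 4 8519/10000
5 5 4053/5000
6 6 953/1250
7 7 7333/10000
8 8 7163/10000
DF(6y) is solved at step 6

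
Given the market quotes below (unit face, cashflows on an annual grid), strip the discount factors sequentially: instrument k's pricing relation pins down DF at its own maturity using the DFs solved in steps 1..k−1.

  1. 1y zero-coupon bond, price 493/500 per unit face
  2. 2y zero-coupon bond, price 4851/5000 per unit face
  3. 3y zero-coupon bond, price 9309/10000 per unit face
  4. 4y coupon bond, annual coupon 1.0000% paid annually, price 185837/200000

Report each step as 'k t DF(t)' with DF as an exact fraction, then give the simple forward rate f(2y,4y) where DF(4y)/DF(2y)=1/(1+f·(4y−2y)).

1 1 493/500
2 2 4851/5000
3 3 9309/10000
4 4 4457/5000
f(2y,4y) = ((4851/5000)/(4457/5000) − 1)/(2) = 197/4457 ≈ 4.4200%

step 1 [1y] zero: DF = P = 493/500 ≈ 0.986000
step 2 [2y] zero: DF = P = 4851/5000 ≈ 0.970200
step 3 [3y] zero: DF = P = 9309/10000 ≈ 0.930900
step 4 [4y] bond c/1=1/100: DF=(185837/200000 − 1/100·(0.986000+0.970200+0.930900))/(1+1/100) = 4457/5000 ≈ 0.891400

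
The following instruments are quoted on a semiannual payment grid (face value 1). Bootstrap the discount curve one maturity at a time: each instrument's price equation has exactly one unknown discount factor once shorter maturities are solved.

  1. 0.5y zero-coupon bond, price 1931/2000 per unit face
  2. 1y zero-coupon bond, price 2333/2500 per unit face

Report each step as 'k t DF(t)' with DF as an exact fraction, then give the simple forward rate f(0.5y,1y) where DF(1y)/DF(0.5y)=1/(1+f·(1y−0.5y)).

1 1/2 1931/2000
2 1 2333/2500
f(0.5y,1y) = ((1931/2000)/(2333/2500) − 1)/(1/2) = 323/4666 ≈ 6.9224%

step 1 [0.5y] zero: DF = P = 1931/2000 ≈ 0.965500
step 2 [1y] zero: DF = P = 2333/2500 ≈ 0.933200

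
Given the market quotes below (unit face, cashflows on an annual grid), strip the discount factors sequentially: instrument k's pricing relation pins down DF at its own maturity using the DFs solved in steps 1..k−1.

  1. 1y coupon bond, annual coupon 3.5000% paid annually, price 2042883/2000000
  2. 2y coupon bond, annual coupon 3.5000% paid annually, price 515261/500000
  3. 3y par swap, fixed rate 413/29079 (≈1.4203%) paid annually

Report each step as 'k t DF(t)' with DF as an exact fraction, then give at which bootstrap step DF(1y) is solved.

step 1 [1y] bond c/1=7/200: DF=(2042883/2000000 − 7/200·(0))/(1+7/200) = 9869/10000 ≈ 0.986900
step 2 [2y] bond c/1=7/200: DF=(515261/500000 − 7/200·(0.986900))/(1+7/200) = 9623/10000 ≈ 0.962300
step 3 [3y] swap r/1=413/29079: DF=(1 − 413/29079·(0.986900+0.962300))/(1+413/29079) = 9587/10000 ≈ 0.958700

1 1 9869/10000
2 2 9623/10000
3 3 9587/10000
DF(1y) is solved at step 1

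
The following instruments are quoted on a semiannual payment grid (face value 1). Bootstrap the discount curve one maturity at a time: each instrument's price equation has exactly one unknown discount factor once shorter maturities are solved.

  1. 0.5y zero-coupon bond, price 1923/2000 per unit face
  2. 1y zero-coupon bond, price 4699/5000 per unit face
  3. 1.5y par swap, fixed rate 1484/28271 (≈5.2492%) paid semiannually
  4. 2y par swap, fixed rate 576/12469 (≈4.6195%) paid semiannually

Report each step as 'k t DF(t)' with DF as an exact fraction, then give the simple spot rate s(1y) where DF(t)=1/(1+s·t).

step 1 [0.5y] zero: DF = P = 1923/2000 ≈ 0.961500
step 2 [1y] zero: DF = P = 4699/5000 ≈ 0.939800
step 3 [1.5y] swap r/2=742/28271: DF=(1 − 742/28271·(0.961500+0.939800))/(1+742/28271) = 4629/5000 ≈ 0.925800
step 4 [2y] swap r/2=288/12469: DF=(1 − 288/12469·(0.961500+0.939800+0.925800))/(1+288/12469) = 571/625 ≈ 0.913600

1 1/2 1923/2000
2 1 4699/5000
3 3/2 4629/5000
4 2 571/625
s(1y) = (1/(4699/5000) − 1)/(1) = 301/4699 ≈ 6.4056%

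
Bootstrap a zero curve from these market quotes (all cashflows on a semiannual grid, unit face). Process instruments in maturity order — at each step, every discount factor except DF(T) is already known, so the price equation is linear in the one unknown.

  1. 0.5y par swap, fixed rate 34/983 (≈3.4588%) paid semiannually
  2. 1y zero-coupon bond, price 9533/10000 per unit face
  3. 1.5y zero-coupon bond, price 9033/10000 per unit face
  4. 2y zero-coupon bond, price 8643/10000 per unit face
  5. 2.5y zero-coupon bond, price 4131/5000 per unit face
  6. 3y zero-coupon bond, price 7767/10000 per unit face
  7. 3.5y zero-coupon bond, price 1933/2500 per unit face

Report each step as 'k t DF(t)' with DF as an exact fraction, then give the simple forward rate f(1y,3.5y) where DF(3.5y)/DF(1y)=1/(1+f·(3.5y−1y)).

1 1/2 983/1000
2 1 9533/10000
3 3/2 9033/10000
4 2 8643/10000
5 5/2 4131/5000
6 3 7767/10000
7 7/2 1933/2500
f(1y,3.5y) = ((9533/10000)/(1933/2500) − 1)/(5/2) = 1801/19330 ≈ 9.3171%

step 1 [0.5y] swap r/2=17/983: DF=(1 − 17/983·(0))/(1+17/983) = 983/1000 ≈ 0.983000
step 2 [1y] zero: DF = P = 9533/10000 ≈ 0.953300
step 3 [1.5y] zero: DF = P = 9033/10000 ≈ 0.903300
step 4 [2y] zero: DF = P = 8643/10000 ≈ 0.864300
step 5 [2.5y] zero: DF = P = 4131/5000 ≈ 0.826200
step 6 [3y] zero: DF = P = 7767/10000 ≈ 0.776700
step 7 [3.5y] zero: DF = P = 1933/2500 ≈ 0.773200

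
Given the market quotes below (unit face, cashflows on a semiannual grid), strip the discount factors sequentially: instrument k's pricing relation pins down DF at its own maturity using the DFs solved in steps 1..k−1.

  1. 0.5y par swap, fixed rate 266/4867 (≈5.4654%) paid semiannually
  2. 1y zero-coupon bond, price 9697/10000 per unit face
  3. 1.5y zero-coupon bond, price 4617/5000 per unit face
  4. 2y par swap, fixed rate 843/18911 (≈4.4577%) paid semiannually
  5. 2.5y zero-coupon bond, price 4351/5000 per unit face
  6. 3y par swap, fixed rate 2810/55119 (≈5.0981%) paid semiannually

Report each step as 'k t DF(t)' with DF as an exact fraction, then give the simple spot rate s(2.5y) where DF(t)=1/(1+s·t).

1 1/2 4867/5000
2 1 9697/10000
3 3/2 4617/5000
4 2 9157/10000
5 5/2 4351/5000
6 3 1719/2000
s(2.5y) = (1/(4351/5000) − 1)/(5/2) = 1298/21755 ≈ 5.9664%

step 1 [0.5y] swap r/2=133/4867: DF=(1 − 133/4867·(0))/(1+133/4867) = 4867/5000 ≈ 0.973400
step 2 [1y] zero: DF = P = 9697/10000 ≈ 0.969700
step 3 [1.5y] zero: DF = P = 4617/5000 ≈ 0.923400
step 4 [2y] swap r/2=843/37822: DF=(1 − 843/37822·(0.973400+0.969700+0.923400))/(1+843/37822) = 9157/10000 ≈ 0.915700
step 5 [2.5y] zero: DF = P = 4351/5000 ≈ 0.870200
step 6 [3y] swap r/2=1405/55119: DF=(1 − 1405/55119·(0.973400+0.969700+0.923400+0.915700+0.870200))/(1+1405/55119) = 1719/2000 ≈ 0.859500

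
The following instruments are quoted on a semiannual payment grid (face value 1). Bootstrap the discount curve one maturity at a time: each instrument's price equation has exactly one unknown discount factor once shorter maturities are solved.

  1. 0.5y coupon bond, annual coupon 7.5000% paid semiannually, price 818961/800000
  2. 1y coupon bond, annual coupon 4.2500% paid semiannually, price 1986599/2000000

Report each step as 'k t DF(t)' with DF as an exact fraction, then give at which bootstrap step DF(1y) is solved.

step 1 [0.5y] bond c/2=3/80: DF=(818961/800000 − 3/80·(0))/(1+3/80) = 9867/10000 ≈ 0.986700
step 2 [1y] bond c/2=17/800: DF=(1986599/2000000 − 17/800·(0.986700))/(1+17/800) = 9521/10000 ≈ 0.952100

1 1/2 9867/10000
2 1 9521/10000
DF(1y) is solved at step 2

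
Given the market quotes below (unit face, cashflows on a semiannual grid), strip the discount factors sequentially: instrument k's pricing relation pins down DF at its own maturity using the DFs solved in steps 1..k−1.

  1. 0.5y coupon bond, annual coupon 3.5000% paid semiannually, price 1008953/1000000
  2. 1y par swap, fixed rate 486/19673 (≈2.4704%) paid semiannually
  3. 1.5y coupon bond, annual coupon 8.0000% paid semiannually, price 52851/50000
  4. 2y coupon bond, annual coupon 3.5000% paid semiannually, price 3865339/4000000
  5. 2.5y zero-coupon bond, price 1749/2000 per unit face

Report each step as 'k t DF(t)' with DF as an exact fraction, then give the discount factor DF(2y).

step 1 [0.5y] bond c/2=7/400: DF=(1008953/1000000 − 7/400·(0))/(1+7/400) = 2479/2500 ≈ 0.991600
step 2 [1y] swap r/2=243/19673: DF=(1 − 243/19673·(0.991600))/(1+243/19673) = 9757/10000 ≈ 0.975700
step 3 [1.5y] bond c/2=1/25: DF=(52851/50000 − 1/25·(0.991600+0.975700))/(1+1/25) = 9407/10000 ≈ 0.940700
step 4 [2y] bond c/2=7/400: DF=(3865339/4000000 − 7/400·(0.991600+0.975700+0.940700))/(1+7/400) = 8997/10000 ≈ 0.899700
step 5 [2.5y] zero: DF = P = 1749/2000 ≈ 0.874500

1 1/2 2479/2500
2 1 9757/10000
3 3/2 9407/10000
4 2 8997/10000
5 5/2 1749/2000
DF(2y) = 8997/10000 ≈ 0.899700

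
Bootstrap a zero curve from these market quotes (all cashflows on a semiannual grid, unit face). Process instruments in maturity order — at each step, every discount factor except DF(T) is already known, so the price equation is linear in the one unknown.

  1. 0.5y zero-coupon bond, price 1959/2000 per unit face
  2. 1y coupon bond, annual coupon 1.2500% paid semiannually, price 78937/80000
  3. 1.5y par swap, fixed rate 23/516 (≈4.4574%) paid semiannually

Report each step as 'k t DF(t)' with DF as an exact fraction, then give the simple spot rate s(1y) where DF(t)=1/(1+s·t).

step 1 [0.5y] zero: DF = P = 1959/2000 ≈ 0.979500
step 2 [1y] bond c/2=1/160: DF=(78937/80000 − 1/160·(0.979500))/(1+1/160) = 1949/2000 ≈ 0.974500
step 3 [1.5y] swap r/2=23/1032: DF=(1 − 23/1032·(0.979500+0.974500))/(1+23/1032) = 2339/2500 ≈ 0.935600

1 1/2 1959/2000
2 1 1949/2000
3 3/2 2339/2500
s(1y) = (1/(1949/2000) − 1)/(1) = 51/1949 ≈ 2.6167%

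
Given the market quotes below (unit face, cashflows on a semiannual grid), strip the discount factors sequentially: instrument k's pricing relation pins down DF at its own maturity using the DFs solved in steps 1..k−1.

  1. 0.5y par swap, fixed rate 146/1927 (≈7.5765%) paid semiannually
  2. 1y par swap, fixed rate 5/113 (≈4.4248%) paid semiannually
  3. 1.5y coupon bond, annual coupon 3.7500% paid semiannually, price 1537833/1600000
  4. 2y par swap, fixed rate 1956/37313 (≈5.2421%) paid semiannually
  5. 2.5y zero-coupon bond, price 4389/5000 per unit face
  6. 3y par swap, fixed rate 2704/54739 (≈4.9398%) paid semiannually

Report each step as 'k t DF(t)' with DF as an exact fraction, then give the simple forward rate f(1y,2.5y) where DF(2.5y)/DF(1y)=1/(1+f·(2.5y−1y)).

step 1 [0.5y] swap r/2=73/1927: DF=(1 − 73/1927·(0))/(1+73/1927) = 1927/2000 ≈ 0.963500
step 2 [1y] swap r/2=5/226: DF=(1 − 5/226·(0.963500))/(1+5/226) = 383/400 ≈ 0.957500
step 3 [1.5y] bond c/2=3/160: DF=(1537833/1600000 − 3/160·(0.963500+0.957500))/(1+3/160) = 9081/10000 ≈ 0.908100
step 4 [2y] swap r/2=978/37313: DF=(1 − 978/37313·(0.963500+0.957500+0.908100))/(1+978/37313) = 4511/5000 ≈ 0.902200
step 5 [2.5y] zero: DF = P = 4389/5000 ≈ 0.877800
step 6 [3y] swap r/2=1352/54739: DF=(1 − 1352/54739·(0.963500+0.957500+0.908100+0.902200+0.877800))/(1+1352/54739) = 1081/1250 ≈ 0.864800

1 1/2 1927/2000
2 1 383/400
3 3/2 9081/10000
4 2 4511/5000
5 5/2 4389/5000
6 3 1081/1250
f(1y,2.5y) = ((383/400)/(4389/5000) − 1)/(3/2) = 797/13167 ≈ 6.0530%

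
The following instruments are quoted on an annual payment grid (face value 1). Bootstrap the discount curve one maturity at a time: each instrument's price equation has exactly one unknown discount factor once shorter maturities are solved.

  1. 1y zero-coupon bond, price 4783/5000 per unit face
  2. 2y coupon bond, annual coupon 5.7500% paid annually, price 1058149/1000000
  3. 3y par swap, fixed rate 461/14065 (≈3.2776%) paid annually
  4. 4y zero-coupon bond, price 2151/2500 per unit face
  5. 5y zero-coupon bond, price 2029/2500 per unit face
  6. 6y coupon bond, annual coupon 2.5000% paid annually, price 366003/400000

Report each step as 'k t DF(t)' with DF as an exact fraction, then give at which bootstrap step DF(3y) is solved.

step 1 [1y] zero: DF = P = 4783/5000 ≈ 0.956600
step 2 [2y] bond c/1=23/400: DF=(1058149/1000000 − 23/400·(0.956600))/(1+23/400) = 4743/5000 ≈ 0.948600
step 3 [3y] swap r/1=461/14065: DF=(1 − 461/14065·(0.956600+0.948600))/(1+461/14065) = 4539/5000 ≈ 0.907800
step 4 [4y] zero: DF = P = 2151/2500 ≈ 0.860400
step 5 [5y] zero: DF = P = 2029/2500 ≈ 0.811600
step 6 [6y] bond c/1=1/40: DF=(366003/400000 − 1/40·(0.956600+0.948600+0.907800+0.860400+0.811600))/(1+1/40) = 7833/10000 ≈ 0.783300

1 1 4783/5000
2 2 4743/5000
3 3 4539/5000
4 4 2151/2500
5 5 2029/2500
6 6 7833/10000
DF(3y) is solved at step 3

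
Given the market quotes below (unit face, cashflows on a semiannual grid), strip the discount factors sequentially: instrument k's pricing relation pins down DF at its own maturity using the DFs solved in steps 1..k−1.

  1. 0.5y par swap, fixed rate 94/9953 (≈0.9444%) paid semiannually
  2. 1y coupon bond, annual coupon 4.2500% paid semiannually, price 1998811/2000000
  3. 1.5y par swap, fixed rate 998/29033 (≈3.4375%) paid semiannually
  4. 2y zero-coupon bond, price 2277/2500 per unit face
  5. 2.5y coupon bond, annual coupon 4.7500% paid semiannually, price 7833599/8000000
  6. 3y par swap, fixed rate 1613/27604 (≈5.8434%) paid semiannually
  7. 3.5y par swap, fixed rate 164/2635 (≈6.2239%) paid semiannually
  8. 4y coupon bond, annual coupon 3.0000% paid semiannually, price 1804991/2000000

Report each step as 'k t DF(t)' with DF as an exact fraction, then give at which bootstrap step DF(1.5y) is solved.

1 1/2 9953/10000
2 1 9579/10000
3 3/2 9501/10000
4 2 2277/2500
5 5/2 217/250
6 3 8387/10000
7 7/2 502/625
8 4 7957/10000
DF(1.5y) is solved at step 3

step 1 [0.5y] swap r/2=47/9953: DF=(1 − 47/9953·(0))/(1+47/9953) = 9953/10000 ≈ 0.995300
step 2 [1y] bond c/2=17/800: DF=(1998811/2000000 − 17/800·(0.995300))/(1+17/800) = 9579/10000 ≈ 0.957900
step 3 [1.5y] swap r/2=499/29033: DF=(1 − 499/29033·(0.995300+0.957900))/(1+499/29033) = 9501/10000 ≈ 0.950100
step 4 [2y] zero: DF = P = 2277/2500 ≈ 0.910800
step 5 [2.5y] bond c/2=19/800: DF=(7833599/8000000 − 19/800·(0.995300+0.957900+0.950100+0.910800))/(1+19/800) = 217/250 ≈ 0.868000
step 6 [3y] swap r/2=1613/55208: DF=(1 − 1613/55208·(0.995300+0.957900+0.950100+0.910800+0.868000))/(1+1613/55208) = 8387/10000 ≈ 0.838700
step 7 [3.5y] swap r/2=82/2635: DF=(1 − 82/2635·(0.995300+0.957900+0.950100+0.910800+0.868000+0.838700))/(1+82/2635) = 502/625 ≈ 0.803200
step 8 [4y] bond c/2=3/200: DF=(1804991/2000000 − 3/200·(0.995300+0.957900+0.950100+0.910800+0.868000+0.838700+0.803200))/(1+3/200) = 7957/10000 ≈ 0.795700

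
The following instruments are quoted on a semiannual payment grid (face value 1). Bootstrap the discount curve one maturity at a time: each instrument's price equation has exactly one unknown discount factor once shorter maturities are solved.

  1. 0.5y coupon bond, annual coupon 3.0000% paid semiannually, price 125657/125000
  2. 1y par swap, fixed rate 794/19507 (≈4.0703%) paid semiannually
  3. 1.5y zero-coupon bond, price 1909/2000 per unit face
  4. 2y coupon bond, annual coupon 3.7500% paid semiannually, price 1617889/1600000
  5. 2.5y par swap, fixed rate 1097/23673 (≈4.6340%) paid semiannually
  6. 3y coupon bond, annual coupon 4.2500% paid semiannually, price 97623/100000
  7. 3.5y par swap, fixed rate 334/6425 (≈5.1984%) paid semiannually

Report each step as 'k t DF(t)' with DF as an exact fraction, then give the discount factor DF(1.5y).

1 1/2 619/625
2 1 9603/10000
3 3/2 1909/2000
4 2 9391/10000
5 5/2 8903/10000
6 3 4287/5000
7 7/2 833/1000
DF(1.5y) = 1909/2000 ≈ 0.954500

step 1 [0.5y] bond c/2=3/200: DF=(125657/125000 − 3/200·(0))/(1+3/200) = 619/625 ≈ 0.990400
step 2 [1y] swap r/2=397/19507: DF=(1 − 397/19507·(0.990400))/(1+397/19507) = 9603/10000 ≈ 0.960300
step 3 [1.5y] zero: DF = P = 1909/2000 ≈ 0.954500
step 4 [2y] bond c/2=3/160: DF=(1617889/1600000 − 3/160·(0.990400+0.960300+0.954500))/(1+3/160) = 9391/10000 ≈ 0.939100
step 5 [2.5y] swap r/2=1097/47346: DF=(1 − 1097/47346·(0.990400+0.960300+0.954500+0.939100))/(1+1097/47346) = 8903/10000 ≈ 0.890300
step 6 [3y] bond c/2=17/800: DF=(97623/100000 − 17/800·(0.990400+0.960300+0.954500+0.939100+0.890300))/(1+17/800) = 4287/5000 ≈ 0.857400
step 7 [3.5y] swap r/2=167/6425: DF=(1 − 167/6425·(0.990400+0.960300+0.954500+0.939100+0.890300+0.857400))/(1+167/6425) = 833/1000 ≈ 0.833000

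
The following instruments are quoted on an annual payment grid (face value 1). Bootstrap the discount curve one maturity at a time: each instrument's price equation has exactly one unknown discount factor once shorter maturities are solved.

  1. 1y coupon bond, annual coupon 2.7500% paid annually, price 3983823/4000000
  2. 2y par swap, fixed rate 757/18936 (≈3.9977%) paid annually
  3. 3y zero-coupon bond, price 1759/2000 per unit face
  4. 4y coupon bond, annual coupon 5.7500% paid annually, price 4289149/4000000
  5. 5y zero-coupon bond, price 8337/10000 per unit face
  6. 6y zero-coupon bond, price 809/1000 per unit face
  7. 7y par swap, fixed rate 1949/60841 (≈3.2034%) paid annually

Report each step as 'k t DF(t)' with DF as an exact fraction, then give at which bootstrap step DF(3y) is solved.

step 1 [1y] bond c/1=11/400: DF=(3983823/4000000 − 11/400·(0))/(1+11/400) = 9693/10000 ≈ 0.969300
step 2 [2y] swap r/1=757/18936: DF=(1 − 757/18936·(0.969300))/(1+757/18936) = 9243/10000 ≈ 0.924300
step 3 [3y] zero: DF = P = 1759/2000 ≈ 0.879500
step 4 [4y] bond c/1=23/400: DF=(4289149/4000000 − 23/400·(0.969300+0.924300+0.879500))/(1+23/400) = 1079/1250 ≈ 0.863200
step 5 [5y] zero: DF = P = 8337/10000 ≈ 0.833700
step 6 [6y] zero: DF = P = 809/1000 ≈ 0.809000
step 7 [7y] swap r/1=1949/60841: DF=(1 − 1949/60841·(0.969300+0.924300+0.879500+0.863200+0.833700+0.809000))/(1+1949/60841) = 8051/10000 ≈ 0.805100

1 1 9693/10000
2 2 9243/10000
3 3 1759/2000
4 4 1079/1250
5 5 8337/10000
6 6 809/1000
7 7 8051/10000
DF(3y) is solved at step 3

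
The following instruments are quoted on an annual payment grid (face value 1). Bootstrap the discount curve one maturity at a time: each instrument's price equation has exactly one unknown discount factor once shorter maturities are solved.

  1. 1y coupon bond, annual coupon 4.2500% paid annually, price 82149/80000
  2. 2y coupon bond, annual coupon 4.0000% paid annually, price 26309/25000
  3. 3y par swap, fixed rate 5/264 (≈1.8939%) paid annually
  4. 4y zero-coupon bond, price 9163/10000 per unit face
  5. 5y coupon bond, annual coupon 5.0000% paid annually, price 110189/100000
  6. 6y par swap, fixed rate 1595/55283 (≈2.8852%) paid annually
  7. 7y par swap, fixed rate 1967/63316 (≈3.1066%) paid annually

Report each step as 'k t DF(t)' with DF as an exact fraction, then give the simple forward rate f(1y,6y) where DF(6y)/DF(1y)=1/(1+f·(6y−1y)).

step 1 [1y] bond c/1=17/400: DF=(82149/80000 − 17/400·(0))/(1+17/400) = 197/200 ≈ 0.985000
step 2 [2y] bond c/1=1/25: DF=(26309/25000 − 1/25·(0.985000))/(1+1/25) = 487/500 ≈ 0.974000
step 3 [3y] swap r/1=5/264: DF=(1 − 5/264·(0.985000+0.974000))/(1+5/264) = 189/200 ≈ 0.945000
step 4 [4y] zero: DF = P = 9163/10000 ≈ 0.916300
step 5 [5y] bond c/1=1/20: DF=(110189/100000 − 1/20·(0.985000+0.974000+0.945000+0.916300))/(1+1/20) = 347/400 ≈ 0.867500
step 6 [6y] swap r/1=1595/55283: DF=(1 − 1595/55283·(0.985000+0.974000+0.945000+0.916300+0.867500))/(1+1595/55283) = 1681/2000 ≈ 0.840500
step 7 [7y] swap r/1=1967/63316: DF=(1 − 1967/63316·(0.985000+0.974000+0.945000+0.916300+0.867500+0.840500))/(1+1967/63316) = 8033/10000 ≈ 0.803300

1 1 197/200
2 2 487/500
3 3 189/200
4 4 9163/10000
5 5 347/400
6 6 1681/2000
7 7 8033/10000
f(1y,6y) = ((197/200)/(1681/2000) − 1)/(5) = 289/8405 ≈ 3.4384%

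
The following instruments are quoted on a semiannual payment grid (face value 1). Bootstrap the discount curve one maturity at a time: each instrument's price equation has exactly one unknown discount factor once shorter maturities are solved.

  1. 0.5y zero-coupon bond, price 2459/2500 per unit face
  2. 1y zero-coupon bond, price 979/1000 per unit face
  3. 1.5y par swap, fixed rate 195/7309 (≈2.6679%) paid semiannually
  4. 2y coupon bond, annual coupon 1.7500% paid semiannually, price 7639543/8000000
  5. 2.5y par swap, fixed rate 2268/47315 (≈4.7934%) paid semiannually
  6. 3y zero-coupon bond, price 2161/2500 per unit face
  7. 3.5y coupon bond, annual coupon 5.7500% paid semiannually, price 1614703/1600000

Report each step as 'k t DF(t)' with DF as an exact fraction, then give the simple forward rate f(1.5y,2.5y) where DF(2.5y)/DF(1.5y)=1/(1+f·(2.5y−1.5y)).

step 1 [0.5y] zero: DF = P = 2459/2500 ≈ 0.983600
step 2 [1y] zero: DF = P = 979/1000 ≈ 0.979000
step 3 [1.5y] swap r/2=195/14618: DF=(1 − 195/14618·(0.983600+0.979000))/(1+195/14618) = 961/1000 ≈ 0.961000
step 4 [2y] bond c/2=7/800: DF=(7639543/8000000 − 7/800·(0.983600+0.979000+0.961000))/(1+7/800) = 9213/10000 ≈ 0.921300
step 5 [2.5y] swap r/2=1134/47315: DF=(1 − 1134/47315·(0.983600+0.979000+0.961000+0.921300))/(1+1134/47315) = 4433/5000 ≈ 0.886600
step 6 [3y] zero: DF = P = 2161/2500 ≈ 0.864400
step 7 [3.5y] bond c/2=23/800: DF=(1614703/1600000 − 23/800·(0.983600+0.979000+0.961000+0.921300+0.886600+0.864400))/(1+23/800) = 4123/5000 ≈ 0.824600

1 1/2 2459/2500
2 1 979/1000
3 3/2 961/1000
4 2 9213/10000
5 5/2 4433/5000
6 3 2161/2500
7 7/2 4123/5000
f(1.5y,2.5y) = ((961/1000)/(4433/5000) − 1)/(1) = 12/143 ≈ 8.3916%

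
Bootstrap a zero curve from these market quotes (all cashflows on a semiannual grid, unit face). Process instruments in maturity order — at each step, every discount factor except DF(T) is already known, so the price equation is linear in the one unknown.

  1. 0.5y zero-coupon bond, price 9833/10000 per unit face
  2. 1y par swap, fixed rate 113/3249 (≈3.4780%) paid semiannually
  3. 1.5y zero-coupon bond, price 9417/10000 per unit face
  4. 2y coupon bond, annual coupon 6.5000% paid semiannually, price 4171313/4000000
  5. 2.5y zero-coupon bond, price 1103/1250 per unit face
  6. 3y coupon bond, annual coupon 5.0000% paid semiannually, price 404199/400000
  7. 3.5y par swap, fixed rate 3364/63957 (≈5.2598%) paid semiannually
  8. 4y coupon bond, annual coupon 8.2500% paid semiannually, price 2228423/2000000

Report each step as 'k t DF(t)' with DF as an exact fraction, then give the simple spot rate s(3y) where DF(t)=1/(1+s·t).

1 1/2 9833/10000
2 1 9661/10000
3 3/2 9417/10000
4 2 919/1000
5 5/2 1103/1250
6 3 4357/5000
7 7/2 4159/5000
8 4 8167/10000
s(3y) = (1/(4357/5000) − 1)/(3) = 643/13071 ≈ 4.9193%

step 1 [0.5y] zero: DF = P = 9833/10000 ≈ 0.983300
step 2 [1y] swap r/2=113/6498: DF=(1 − 113/6498·(0.983300))/(1+113/6498) = 9661/10000 ≈ 0.966100
step 3 [1.5y] zero: DF = P = 9417/10000 ≈ 0.941700
step 4 [2y] bond c/2=13/400: DF=(4171313/4000000 − 13/400·(0.983300+0.966100+0.941700))/(1+13/400) = 919/1000 ≈ 0.919000
step 5 [2.5y] zero: DF = P = 1103/1250 ≈ 0.882400
step 6 [3y] bond c/2=1/40: DF=(404199/400000 − 1/40·(0.983300+0.966100+0.941700+0.919000+0.882400))/(1+1/40) = 4357/5000 ≈ 0.871400
step 7 [3.5y] swap r/2=1682/63957: DF=(1 − 1682/63957·(0.983300+0.966100+0.941700+0.919000+0.882400+0.871400))/(1+1682/63957) = 4159/5000 ≈ 0.831800
step 8 [4y] bond c/2=33/800: DF=(2228423/2000000 − 33/800·(0.983300+0.966100+0.941700+0.919000+0.882400+0.871400+0.831800))/(1+33/800) = 8167/10000 ≈ 0.816700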